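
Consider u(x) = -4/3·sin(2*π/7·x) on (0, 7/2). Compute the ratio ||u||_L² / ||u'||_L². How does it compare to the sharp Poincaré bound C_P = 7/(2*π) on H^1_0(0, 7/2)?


||u||_L² / ||u'||_L² = 7/(2*π) = C_P.

u(x) = -4/3·sin(2*π/7·x), so u'(x) = -8*π*cos(2*π*x/7)/21.
Writing u(x) = A·sin(kπx/L) with A = -4/3 and k = 1, use ∫_0^L sin²(kπx/L) dx = L/2 and ∫_0^L cos²(kπx/L) dx = L/2.
u² = 16/9·sin²(2*π/7·x) and (u')² = 64*π^2/441·cos²(2*π/7·x), and each of sin², cos² integrates to L/2 = 7/4 over (0, 7/2).
∫_0^7/2 u² dx = 28/9, so ||u||_L² = 2*sqrt(7)/3.
∫_0^7/2 (u')² dx = 16*π^2/63, so ||u'||_L² = 4*sqrt(7)*π/21.
Ratio ||u||_L² / ||u'||_L² = 7/(2*π).
Sharp Poincaré constant on H^1_0(0, 7/2) is C_P = L/π = 7/(2*π), achieved by sin(2*π/7·x).
This is the k = 1 eigenfunction (up to amplitude), so the ratio equals the sharp Poincaré constant exactly.


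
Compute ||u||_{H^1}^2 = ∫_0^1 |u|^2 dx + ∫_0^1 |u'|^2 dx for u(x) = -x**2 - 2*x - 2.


||u||_{H^1}^2 = 106/5

The H^1 norm (squared) on an interval (0, L) is
  ||u||_{H^1}^2 = ∫_0^L u(x)^2 dx + ∫_0^L u'(x)^2 dx.
Compute u'(x) = -2*x - 2.
Then u(x)^2 = x**4 + 4*x**3 + 8*x**2 + 8*x + 4 and u'(x)^2 = 4*x**2 + 8*x + 4.
Integrate each monomial from 0 to 1 using ∫_0^1 c·x^n dx = c·1^(n+1)/(n+1):
  ∫_0^1 u(x)^2 dx = ∫_0^1 (x^4 + 4*x^3 + 8*x^2 + 8*x + 4) dx. Term by term:
    ∫_0^1 x^4 dx = 1/5;  ∫_0^1 4*x^3 dx = 1;  ∫_0^1 8*x^2 dx = 8/3;
    ∫_0^1 8*x dx = 4;  ∫_0^1 4 dx = 4.
  Sum: 1/5 + 1 + 8/3 + 4 + 4 = 178/15.
  ∫_0^1 u'(x)^2 dx = ∫_0^1 (4*x^2 + 8*x + 4) dx. Term by term:
    ∫_0^1 4*x^2 dx = 4/3;  ∫_0^1 8*x dx = 4;  ∫_0^1 4 dx = 4.
  Sum: 4/3 + 4 + 4 = 28/3.
Adding: ||u||_{H^1}^2 = 178/15 + 28/3 = 106/5.


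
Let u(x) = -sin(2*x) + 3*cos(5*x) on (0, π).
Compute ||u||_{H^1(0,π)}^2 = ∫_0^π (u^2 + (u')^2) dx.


||u||_{H^1(0,π)}^2 = 208/7 + 239*π/2

u'(x) = -15*sin(5*x) - 2*cos(2*x).
Expand u² and (u')² and integrate term by term on (0, π), using: for integers n ≥ 1, ∫_0^π sin²(nx) dx = ∫_0^π cos²(nx) dx = π/2; for n ≠ n', ∫_0^π sin(nx)sin(n'x) dx = ∫_0^π cos(nx)cos(n'x) dx = 0; and by product-to-sum, ∫_0^π sin(nx)cos(n'x) dx = ½∫_0^π [sin((n+n')x) + sin((n−n')x)] dx, which is 0 when n+n' is even and 2n/(n²−n'²) when n+n' is odd (it need not vanish on (0, π)).
  u² squared terms: (-1)²·∫sin(2x)² dx = 1·π/2 = π/2;  (3)²·∫cos(5x)² dx = 9·π/2 = 9*π/2.
  u² cross terms: 2·(-1)·(3)·∫sin(2x)·cos(5x) dx = -6·(-4/21) = 8/7.
  So ∫_0^π u² dx = π/2 + 9*π/2 + 8/7 = 8/7 + 5*π.
  (u')² squared terms: (-15)²·∫sin(5x)² dx = 225·π/2 = 225*π/2;  (-2)²·∫cos(2x)² dx = 4·π/2 = 2*π.
  (u')² cross terms: 2·(-15)·(-2)·∫sin(5x)·cos(2x) dx = 60·(10/21) = 200/7.
  So ∫_0^π (u')² dx = 225*π/2 + 2*π + 200/7 = 200/7 + 229*π/2.
||u||_{H^1}^2 = (8/7 + 5*π) + (200/7 + 229*π/2) = 208/7 + 239*π/2.


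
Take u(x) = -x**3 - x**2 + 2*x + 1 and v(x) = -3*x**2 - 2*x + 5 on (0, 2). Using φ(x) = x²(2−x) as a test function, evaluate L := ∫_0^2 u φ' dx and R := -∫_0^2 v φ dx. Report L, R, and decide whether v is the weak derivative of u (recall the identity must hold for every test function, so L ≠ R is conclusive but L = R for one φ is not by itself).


LHS = 104/15, RHS = 44/15. No, v is not the weak derivative of u.

u(x) = -x**3 - x**2 + 2*x + 1, classical derivative u'(x) = -3*x**2 - 2*x + 2.
φ(x) = x²(2−x), so φ'(x) = x*(4 - 3*x).
Note φ(0) = φ(2) = 0, so the boundary term u·φ vanishes.
LHS = ∫_0^2 u(x) φ'(x) dx = ∫_0^2 (3*x^5 - x^4 - 10*x^3 + 5*x^2 + 4*x) dx. Term by term:
  ∫_0^2 3*x^5 dx = 32;  ∫_0^2 -x^4 dx = -32/5;  ∫_0^2 -10*x^3 dx = -40;
  ∫_0^2 5*x^2 dx = 40/3;  ∫_0^2 4*x dx = 8.
Sum: 32 − 32/5 − 40 + 40/3 + 8 = 104/15.
So LHS = 104/15.
∫_0^2 v(x) φ(x) dx = ∫_0^2 (3*x^5 - 4*x^4 - 9*x^3 + 10*x^2) dx. Term by term:
  ∫_0^2 3*x^5 dx = 32;  ∫_0^2 -4*x^4 dx = -128/5;  ∫_0^2 -9*x^3 dx = -36;
  ∫_0^2 10*x^2 dx = 80/3.
Sum: 32 − 128/5 − 36 + 80/3 = -44/15.
So RHS = -∫_0^2 v(x) φ(x) dx = 44/15.
LHS − RHS = 4 ≠ 0, so the identity fails.
(For a valid weak derivative the identity must hold for EVERY test function, in particular this one. The failure shows v is NOT the weak derivative of u.)
Correct weak derivative would be u'(x) = -3*x**2 - 2*x + 2.


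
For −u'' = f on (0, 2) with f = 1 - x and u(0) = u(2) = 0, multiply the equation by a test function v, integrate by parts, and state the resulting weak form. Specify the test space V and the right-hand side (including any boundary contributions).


V = H^1_0(0, 2) (so v(0) = v(2) = 0); weak form: ∫_0^2 u'v' dx = ∫_0^2 (1 - x) v dx for all v ∈ V.

Multiply both sides by a test function v and integrate from 0 to 2:
  ∫_0^2 −u''(x) v(x) dx = ∫_0^2 f(x) v(x) dx.
Integrate the LHS by parts once:
  ∫_0^2 −u'' v dx = −[u'(x) v(x)]_0^2 + ∫_0^2 u'(x) v'(x) dx.
Thus ∫_0^2 u'(x) v'(x) dx = ∫_0^2 f(x) v(x) dx + [u'(x) v(x)]_0^2.
Choose V so that boundary terms are either known or forced to vanish.
u is Dirichlet: u(0) = u(2) = 0. Let V = H^1_0(0, 2); then v(0) = v(2) = 0, and [u' v]_0^2 = 0.
Weak formulation: find u (satisfying any essential BC) such that ∫_0^2 u'(x) v'(x) dx = ∫_0^2 f v dx for all v ∈ V.
Substituting f(x) = 1 - x, the right-hand side is ∫_0^2 (1 - x) v dx.


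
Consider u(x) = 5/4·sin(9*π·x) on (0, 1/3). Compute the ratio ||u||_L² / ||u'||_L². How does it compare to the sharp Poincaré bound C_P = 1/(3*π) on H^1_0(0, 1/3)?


||u||_L² / ||u'||_L² = 1/(9*π) < C_P = 1/(3*π).

u(x) = 5/4·sin(9*π·x), so u'(x) = 45*π*cos(9*π*x)/4.
Writing u(x) = A·sin(kπx/L) with A = 5/4 and k = 3, use ∫_0^L sin²(kπx/L) dx = L/2 and ∫_0^L cos²(kπx/L) dx = L/2.
u² = 25/16·sin²(9*π·x) and (u')² = 2025*π^2/16·cos²(9*π·x), and each of sin², cos² integrates to L/2 = 1/6 over (0, 1/3).
∫_0^1/3 u² dx = 25/96, so ||u||_L² = 5*sqrt(6)/24.
∫_0^1/3 (u')² dx = 675*π^2/32, so ||u'||_L² = 15*sqrt(6)*π/8.
Ratio ||u||_L² / ||u'||_L² = 1/(9*π).
Sharp Poincaré constant on H^1_0(0, 1/3) is C_P = L/π = 1/(3*π), achieved by sin(3*π·x).
This is the k = 3 harmonic; the ratio L/(kπ) is strictly less than C_P = L/π, consistent with the sharp inequality ||u||_L² ≤ C_P ||u'||_L².


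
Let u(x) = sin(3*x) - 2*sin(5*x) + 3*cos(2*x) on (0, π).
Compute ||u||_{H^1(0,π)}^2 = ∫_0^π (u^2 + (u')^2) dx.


||u||_{H^1(0,π)}^2 = 52/7 + 159*π/2

u'(x) = -6*sin(2*x) + 3*cos(3*x) - 10*cos(5*x).
Expand u² and (u')² and integrate term by term on (0, π), using: for integers n ≥ 1, ∫_0^π sin²(nx) dx = ∫_0^π cos²(nx) dx = π/2; for n ≠ n', ∫_0^π sin(nx)sin(n'x) dx = ∫_0^π cos(nx)cos(n'x) dx = 0; and by product-to-sum, ∫_0^π sin(nx)cos(n'x) dx = ½∫_0^π [sin((n+n')x) + sin((n−n')x)] dx, which is 0 when n+n' is even and 2n/(n²−n'²) when n+n' is odd (it need not vanish on (0, π)).
  u² squared terms: (-2)²·∫sin(5x)² dx = 4·π/2 = 2*π;  (3)²·∫cos(2x)² dx = 9·π/2 = 9*π/2;  (1)²·∫sin(3x)² dx = 1·π/2 = π/2.
  u² cross terms: 2·(-2)·(3)·∫sin(5x)·cos(2x) dx = -12·(10/21) = -40/7;  2·(-2)·(1)·∫sin(5x)·sin(3x) dx = -4·(0) = 0;  2·(3)·(1)·∫cos(2x)·sin(3x) dx = 6·(6/5) = 36/5.
  So ∫_0^π u² dx = 2*π + 9*π/2 + π/2 − 40/7 + 0 + 36/5 = 52/35 + 7*π.
  (u')² squared terms: (-10)²·∫cos(5x)² dx = 100·π/2 = 50*π;  (-6)²·∫sin(2x)² dx = 36·π/2 = 18*π;  (3)²·∫cos(3x)² dx = 9·π/2 = 9*π/2.
  (u')² cross terms: 2·(-10)·(-6)·∫cos(5x)·sin(2x) dx = 120·(-4/21) = -160/7;  2·(-10)·(3)·∫cos(5x)·cos(3x) dx = -60·(0) = 0;  2·(-6)·(3)·∫sin(2x)·cos(3x) dx = -36·(-4/5) = 144/5.
  So ∫_0^π (u')² dx = 50*π + 18*π + 9*π/2 − 160/7 + 0 + 144/5 = 208/35 + 145*π/2.
||u||_{H^1}^2 = (52/35 + 7*π) + (208/35 + 145*π/2) = 52/7 + 159*π/2.


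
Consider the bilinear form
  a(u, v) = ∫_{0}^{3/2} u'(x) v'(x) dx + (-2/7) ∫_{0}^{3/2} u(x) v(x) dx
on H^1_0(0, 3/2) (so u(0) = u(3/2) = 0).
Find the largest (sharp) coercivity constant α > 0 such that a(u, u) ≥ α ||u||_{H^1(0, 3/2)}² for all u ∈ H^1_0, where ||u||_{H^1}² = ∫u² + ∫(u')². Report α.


α = 2*(-9 + 14*π^2)/(7*(9 + 4*π^2))

Coercivity of a(·,·) on H^1_0(0, 3/2) means a(u, u) ≥ α ||u||_{H^1}² for every u ∈ H^1_0.
The interval has length L = 3/2, and Poincaré/coercivity depend only on L. Here a(u, u) = ∫(u')² + (-2/7)·∫u².
Here c = -2/7 < 0 with |c| < (π/L)² = 4*π^2/9, so coercivity still holds. The condition a(u,u) ≥ α||u||_{H^1}² reads (1−α)∫(u')² ≥ (α−c)∫u². Any admissible α is ≤ 1 (rapidly oscillating u have ∫u²/∫(u')² → 0), and α = 1 would force 0 ≥ (1−c)∫u², impossible since c < 1; so 1−α > 0. By the sharp Poincaré inequality on H^1_0 of an interval of length L, ∫(u')² ≥ (π/L)²∫u² with equality for the first sine mode sin(π(x−x₀)/L) (x₀ the left endpoint), so the inequality holds for all u iff (1−α)(π/L)² ≥ α − c, i.e. α ≤ ((π/L)² + c)/((π/L)² + 1) = (1 + c(L/π)²)/(1 + (L/π)²). (Direct route, valid since c ≤ 0: Poincaré gives c∫u² ≥ c(L/π)²∫(u')², so a(u,u) ≥ (1 + c(L/π)²)∫(u')², while ||u||_{H^1}² ≤ (1 + (L/π)²)∫(u')²; dividing yields the same α.) With (π/L)² = 4*π^2/9 and c = -2/7, the largest admissible constant is α = ((π/L)² + c)/((π/L)² + 1).
Simplifying, α = 2*(-9 + 14*π^2)/(7*(9 + 4*π^2)).


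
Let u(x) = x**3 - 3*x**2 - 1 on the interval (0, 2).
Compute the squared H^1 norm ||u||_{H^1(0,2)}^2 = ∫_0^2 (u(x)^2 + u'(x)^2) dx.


||u||_{H^1}^2 = 1102/35

The H^1 norm (squared) on an interval (0, L) is
  ||u||_{H^1}^2 = ∫_0^L u(x)^2 dx + ∫_0^L u'(x)^2 dx.
Compute u'(x) = 3*x**2 - 6*x.
Then u(x)^2 = x**6 - 6*x**5 + 9*x**4 - 2*x**3 + 6*x**2 + 1 and u'(x)^2 = 9*x**4 - 36*x**3 + 36*x**2.
Integrate each monomial from 0 to 2 using ∫_0^2 c·x^n dx = c·2^(n+1)/(n+1):
  ∫_0^2 u(x)^2 dx = ∫_0^2 (x^6 - 6*x^5 + 9*x^4 - 2*x^3 + 6*x^2 + 1) dx. Term by term:
    ∫_0^2 x^6 dx = 128/7;  ∫_0^2 -6*x^5 dx = -64;  ∫_0^2 9*x^4 dx = 288/5;
    ∫_0^2 -2*x^3 dx = -8;  ∫_0^2 6*x^2 dx = 16;  ∫_0^2 1 dx = 2.
  Sum: 128/7 − 64 + 288/5 − 8 + 16 + 2 = 766/35.
  ∫_0^2 u'(x)^2 dx = ∫_0^2 (9*x^4 - 36*x^3 + 36*x^2) dx. Term by term:
    ∫_0^2 9*x^4 dx = 288/5;  ∫_0^2 -36*x^3 dx = -144;  ∫_0^2 36*x^2 dx = 96.
  Sum: 288/5 − 144 + 96 = 48/5.
Adding: ||u||_{H^1}^2 = 766/35 + 48/5 = 1102/35.


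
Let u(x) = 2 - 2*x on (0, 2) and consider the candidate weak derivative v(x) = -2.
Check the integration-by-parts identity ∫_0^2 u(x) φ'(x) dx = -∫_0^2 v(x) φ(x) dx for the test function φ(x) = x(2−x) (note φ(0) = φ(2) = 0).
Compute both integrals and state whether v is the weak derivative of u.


LHS = 8/3, RHS = 8/3. Yes, v = u' weakly.

u(x) = 2 - 2*x, classical derivative u'(x) = -2.
φ(x) = x(2−x), so φ'(x) = 2 - 2*x.
Note φ(0) = φ(2) = 0, so the boundary term u·φ vanishes.
LHS = ∫_0^2 u(x) φ'(x) dx = ∫_0^2 (4*x^2 - 8*x + 4) dx. Term by term:
  ∫_0^2 4*x^2 dx = 32/3;  ∫_0^2 -8*x dx = -16;  ∫_0^2 4 dx = 8.
Sum: 32/3 − 16 + 8 = 8/3.
So LHS = 8/3.
∫_0^2 v(x) φ(x) dx = ∫_0^2 (2*x^2 - 4*x) dx. Term by term:
  ∫_0^2 2*x^2 dx = 16/3;  ∫_0^2 -4*x dx = -8.
Sum: 16/3 − 8 = -8/3.
So RHS = -∫_0^2 v(x) φ(x) dx = 8/3.
LHS = RHS, so the identity holds for this test φ.
Moreover u is smooth here and v(x) = u'(x) = -2 pointwise, so the identity holds for every test function. Hence v is the weak derivative of u.


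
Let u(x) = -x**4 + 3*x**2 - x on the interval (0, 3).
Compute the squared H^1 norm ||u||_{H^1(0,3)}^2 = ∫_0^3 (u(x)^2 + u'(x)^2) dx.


||u||_{H^1}^2 = 278697/70

The H^1 norm (squared) on an interval (0, L) is
  ||u||_{H^1}^2 = ∫_0^L u(x)^2 dx + ∫_0^L u'(x)^2 dx.
Compute u'(x) = -4*x**3 + 6*x - 1.
Then u(x)^2 = x**8 - 6*x**6 + 2*x**5 + 9*x**4 - 6*x**3 + x**2 and u'(x)^2 = 16*x**6 - 48*x**4 + 8*x**3 + 36*x**2 - 12*x + 1.
Integrate each monomial from 0 to 3 using ∫_0^3 c·x^n dx = c·3^(n+1)/(n+1):
  ∫_0^3 u(x)^2 dx = ∫_0^3 (x^8 - 6*x^6 + 2*x^5 + 9*x^4 - 6*x^3 + x^2) dx. Term by term:
    ∫_0^3 x^8 dx = 2187;  ∫_0^3 -6*x^6 dx = -13122/7;  ∫_0^3 2*x^5 dx = 243;
    ∫_0^3 9*x^4 dx = 2187/5;  ∫_0^3 -6*x^3 dx = -243/2;  ∫_0^3 x^2 dx = 9.
  Sum: 2187 − 13122/7 + 243 + 2187/5 − 243/2 + 9 = 61623/70.
  ∫_0^3 u'(x)^2 dx = ∫_0^3 (16*x^6 - 48*x^4 + 8*x^3 + 36*x^2 - 12*x + 1) dx. Term by term:
    ∫_0^3 16*x^6 dx = 34992/7;  ∫_0^3 -48*x^4 dx = -11664/5;  ∫_0^3 8*x^3 dx = 162;
    ∫_0^3 36*x^2 dx = 324;  ∫_0^3 -12*x dx = -54;  ∫_0^3 1 dx = 3.
  Sum: 34992/7 − 11664/5 + 162 + 324 − 54 + 3 = 108537/35.
Adding: ||u||_{H^1}^2 = 61623/70 + 108537/35 = 278697/70.


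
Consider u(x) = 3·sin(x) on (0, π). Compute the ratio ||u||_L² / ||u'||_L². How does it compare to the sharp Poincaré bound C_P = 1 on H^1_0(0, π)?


||u||_L² / ||u'||_L² = 1 = C_P.

u(x) = 3·sin(x), so u'(x) = 3*cos(x).
Writing u(x) = A·sin(kπx/L) with A = 3 and k = 1, use ∫_0^L sin²(kπx/L) dx = L/2 and ∫_0^L cos²(kπx/L) dx = L/2.
u² = 9·sin²(x) and (u')² = 9·cos²(x), and each of sin², cos² integrates to L/2 = π/2 over (0, π).
∫_0^π u² dx = 9*π/2, so ||u||_L² = 3*sqrt(2)*sqrt(π)/2.
∫_0^π (u')² dx = 9*π/2, so ||u'||_L² = 3*sqrt(2)*sqrt(π)/2.
Ratio ||u||_L² / ||u'||_L² = 1.
Sharp Poincaré constant on H^1_0(0, π) is C_P = L/π = 1, achieved by sin(x).
This is the k = 1 eigenfunction (up to amplitude), so the ratio equals the sharp Poincaré constant exactly.


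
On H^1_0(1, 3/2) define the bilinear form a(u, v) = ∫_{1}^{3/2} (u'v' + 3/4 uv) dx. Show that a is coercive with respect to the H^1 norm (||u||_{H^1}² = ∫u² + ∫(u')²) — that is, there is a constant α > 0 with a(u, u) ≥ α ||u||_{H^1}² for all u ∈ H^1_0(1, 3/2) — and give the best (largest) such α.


α = (3 + 16*π^2)/(4*(1 + 4*π^2))

Coercivity of a(·,·) on H^1_0(1, 3/2) means a(u, u) ≥ α ||u||_{H^1}² for every u ∈ H^1_0.
The interval has length L = 1/2, and Poincaré/coercivity depend only on L. Here a(u, u) = ∫(u')² + (3/4)·∫u².
Here 0 < c = 3/4 < 1. The condition a(u,u) ≥ α||u||_{H^1}² reads (1−α)∫(u')² ≥ (α−c)∫u². Any admissible α is ≤ 1 (rapidly oscillating u have ∫u²/∫(u')² → 0), and α = 1 would force 0 ≥ (1−c)∫u², impossible since c < 1; so 1−α > 0. By the sharp Poincaré inequality on H^1_0 of an interval of length L, ∫(u')² ≥ (π/L)²∫u² with equality for the first sine mode sin(π(x−x₀)/L) (x₀ the left endpoint), so the inequality holds for all u iff (1−α)(π/L)² ≥ α − c, i.e. α ≤ ((π/L)² + c)/((π/L)² + 1) = (1 + c(L/π)²)/(1 + (L/π)²). With (π/L)² = 4*π^2 and c = 3/4, the largest admissible constant is α = ((π/L)² + c)/((π/L)² + 1).
Simplifying, α = (3 + 16*π^2)/(4*(1 + 4*π^2)).


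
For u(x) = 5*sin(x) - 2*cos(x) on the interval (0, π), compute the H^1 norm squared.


||u||_{H^1(0,π)}^2 = 29*π

u'(x) = 2*sin(x) + 5*cos(x).
Expand u² and (u')² and integrate term by term on (0, π), using: for integers n ≥ 1, ∫_0^π sin²(nx) dx = ∫_0^π cos²(nx) dx = π/2; for n ≠ n', ∫_0^π sin(nx)sin(n'x) dx = ∫_0^π cos(nx)cos(n'x) dx = 0; and by product-to-sum, ∫_0^π sin(nx)cos(n'x) dx = ½∫_0^π [sin((n+n')x) + sin((n−n')x)] dx, which is 0 when n+n' is even and 2n/(n²−n'²) when n+n' is odd (it need not vanish on (0, π)).
  u² squared terms: (-2)²·∫cos(x)² dx = 4·π/2 = 2*π;  (5)²·∫sin(x)² dx = 25·π/2 = 25*π/2.
  u² cross terms: 2·(-2)·(5)·∫cos(x)·sin(x) dx = -20·(0) = 0.
  So ∫_0^π u² dx = 2*π + 25*π/2 + 0 = 29*π/2.
  (u')² squared terms: (2)²·∫sin(x)² dx = 4·π/2 = 2*π;  (5)²·∫cos(x)² dx = 25·π/2 = 25*π/2.
  (u')² cross terms: 2·(2)·(5)·∫sin(x)·cos(x) dx = 20·(0) = 0.
  So ∫_0^π (u')² dx = 2*π + 25*π/2 + 0 = 29*π/2.
||u||_{H^1}^2 = (29*π/2) + (29*π/2) = 29*π.


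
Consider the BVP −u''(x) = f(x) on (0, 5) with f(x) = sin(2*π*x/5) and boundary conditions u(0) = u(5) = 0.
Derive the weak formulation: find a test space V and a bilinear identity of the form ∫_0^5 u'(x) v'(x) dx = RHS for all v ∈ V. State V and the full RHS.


V = H^1_0(0, 5) (so v(0) = v(5) = 0); weak form: ∫_0^5 u'v' dx = ∫_0^5 (sin(2*π*x/5)) v dx for all v ∈ V.

Multiply both sides by a test function v and integrate from 0 to 5:
  ∫_0^5 −u''(x) v(x) dx = ∫_0^5 f(x) v(x) dx.
Integrate the LHS by parts once:
  ∫_0^5 −u'' v dx = −[u'(x) v(x)]_0^5 + ∫_0^5 u'(x) v'(x) dx.
Thus ∫_0^5 u'(x) v'(x) dx = ∫_0^5 f(x) v(x) dx + [u'(x) v(x)]_0^5.
Choose V so that boundary terms are either known or forced to vanish.
u is Dirichlet: u(0) = u(5) = 0. Let V = H^1_0(0, 5); then v(0) = v(5) = 0, and [u' v]_0^5 = 0.
Weak formulation: find u (satisfying any essential BC) such that ∫_0^5 u'(x) v'(x) dx = ∫_0^5 f v dx for all v ∈ V.
Substituting f(x) = sin(2*π*x/5), the right-hand side is ∫_0^5 (sin(2*π*x/5)) v dx.


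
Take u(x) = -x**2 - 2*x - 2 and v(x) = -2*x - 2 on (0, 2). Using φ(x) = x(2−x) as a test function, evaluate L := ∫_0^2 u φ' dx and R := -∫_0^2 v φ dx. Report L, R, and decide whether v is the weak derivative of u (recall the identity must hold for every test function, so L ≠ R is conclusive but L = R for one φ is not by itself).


LHS = 16/3, RHS = 16/3. Yes, v = u' weakly.

u(x) = -x**2 - 2*x - 2, classical derivative u'(x) = -2*x - 2.
φ(x) = x(2−x), so φ'(x) = 2 - 2*x.
Note φ(0) = φ(2) = 0, so the boundary term u·φ vanishes.
LHS = ∫_0^2 u(x) φ'(x) dx = ∫_0^2 (2*x^3 + 2*x^2 - 4) dx. Term by term:
  ∫_0^2 2*x^3 dx = 8;  ∫_0^2 2*x^2 dx = 16/3;  ∫_0^2 -4 dx = -8.
Sum: 8 + 16/3 − 8 = 16/3.
So LHS = 16/3.
∫_0^2 v(x) φ(x) dx = ∫_0^2 (2*x^3 - 2*x^2 - 4*x) dx. Term by term:
  ∫_0^2 2*x^3 dx = 8;  ∫_0^2 -2*x^2 dx = -16/3;  ∫_0^2 -4*x dx = -8.
Sum: 8 − 16/3 − 8 = -16/3.
So RHS = -∫_0^2 v(x) φ(x) dx = 16/3.
LHS = RHS, so the identity holds for this test φ.
Moreover u is smooth here and v(x) = u'(x) = -2*x - 2 pointwise, so the identity holds for every test function. Hence v is the weak derivative of u.


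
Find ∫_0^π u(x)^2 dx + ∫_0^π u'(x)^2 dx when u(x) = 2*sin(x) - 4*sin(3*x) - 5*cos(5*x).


||u||_{H^1(0,π)}^2 = 409*π

u'(x) = 25*sin(5*x) + 2*cos(x) - 12*cos(3*x).
Expand u² and (u')² and integrate term by term on (0, π), using: for integers n ≥ 1, ∫_0^π sin²(nx) dx = ∫_0^π cos²(nx) dx = π/2; for n ≠ n', ∫_0^π sin(nx)sin(n'x) dx = ∫_0^π cos(nx)cos(n'x) dx = 0; and by product-to-sum, ∫_0^π sin(nx)cos(n'x) dx = ½∫_0^π [sin((n+n')x) + sin((n−n')x)] dx, which is 0 when n+n' is even and 2n/(n²−n'²) when n+n' is odd (it need not vanish on (0, π)).
  u² squared terms: (-5)²·∫cos(5x)² dx = 25·π/2 = 25*π/2;  (-4)²·∫sin(3x)² dx = 16·π/2 = 8*π;  (2)²·∫sin(x)² dx = 4·π/2 = 2*π.
  u² cross terms: 2·(-5)·(-4)·∫cos(5x)·sin(3x) dx = 40·(0) = 0;  2·(-5)·(2)·∫cos(5x)·sin(x) dx = -20·(0) = 0;  2·(-4)·(2)·∫sin(3x)·sin(x) dx = -16·(0) = 0.
  So ∫_0^π u² dx = 25*π/2 + 8*π + 2*π + 0 + 0 + 0 = 45*π/2.
  (u')² squared terms: (-12)²·∫cos(3x)² dx = 144·π/2 = 72*π;  (2)²·∫cos(x)² dx = 4·π/2 = 2*π;  (25)²·∫sin(5x)² dx = 625·π/2 = 625*π/2.
  (u')² cross terms: 2·(-12)·(2)·∫cos(3x)·cos(x) dx = -48·(0) = 0;  2·(-12)·(25)·∫cos(3x)·sin(5x) dx = -600·(0) = 0;  2·(2)·(25)·∫cos(x)·sin(5x) dx = 100·(0) = 0.
  So ∫_0^π (u')² dx = 72*π + 2*π + 625*π/2 + 0 + 0 + 0 = 773*π/2.
||u||_{H^1}^2 = (45*π/2) + (773*π/2) = 409*π.


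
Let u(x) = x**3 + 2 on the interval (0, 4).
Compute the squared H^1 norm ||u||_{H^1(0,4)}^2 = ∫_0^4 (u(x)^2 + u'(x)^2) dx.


||u||_{H^1}^2 = 155952/35

The H^1 norm (squared) on an interval (0, L) is
  ||u||_{H^1}^2 = ∫_0^L u(x)^2 dx + ∫_0^L u'(x)^2 dx.
Compute u'(x) = 3*x**2.
Then u(x)^2 = x**6 + 4*x**3 + 4 and u'(x)^2 = 9*x**4.
Integrate each monomial from 0 to 4 using ∫_0^4 c·x^n dx = c·4^(n+1)/(n+1):
  ∫_0^4 u(x)^2 dx = ∫_0^4 (x^6 + 4*x^3 + 4) dx. Term by term:
    ∫_0^4 x^6 dx = 16384/7;  ∫_0^4 4*x^3 dx = 256;  ∫_0^4 4 dx = 16.
  Sum: 16384/7 + 256 + 16 = 18288/7.
  ∫_0^4 u'(x)^2 dx = ∫_0^4 (9*x^4) dx. Term by term:
    ∫_0^4 9*x^4 dx = 9216/5.
Adding: ||u||_{H^1}^2 = 18288/7 + 9216/5 = 155952/35.


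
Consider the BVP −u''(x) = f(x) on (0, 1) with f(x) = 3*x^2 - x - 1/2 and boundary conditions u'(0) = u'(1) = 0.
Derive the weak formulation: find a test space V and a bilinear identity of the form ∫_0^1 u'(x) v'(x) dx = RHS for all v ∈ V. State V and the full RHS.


V = H^1(0, 1) (no boundary constraint on v; u is determined up to an additive constant); weak form: ∫_0^1 u'v' dx = ∫_0^1 (3*x^2 - x - 1/2) v dx for all v ∈ V.

Multiply both sides by a test function v and integrate from 0 to 1:
  ∫_0^1 −u''(x) v(x) dx = ∫_0^1 f(x) v(x) dx.
Integrate the LHS by parts once:
  ∫_0^1 −u'' v dx = −[u'(x) v(x)]_0^1 + ∫_0^1 u'(x) v'(x) dx.
Thus ∫_0^1 u'(x) v'(x) dx = ∫_0^1 f(x) v(x) dx + [u'(x) v(x)]_0^1.
Choose V so that boundary terms are either known or forced to vanish.
u has homogeneous Neumann: u'(0) = u'(1) = 0. So [u' v]_0^1 = 0·v(1) − 0·v(0) = 0 for any v; take V = H^1(0, 1).
Weak formulation: find u (satisfying any essential BC) such that ∫_0^1 u'(x) v'(x) dx = ∫_0^1 f v dx for all v ∈ V (homogeneous Neumann, so boundary terms vanish).
Substituting f(x) = 3*x^2 - x - 1/2, the right-hand side is ∫_0^1 (3*x^2 - x - 1/2) v dx.
Compatibility check (pure Neumann): taking v ≡ 1 ∈ V gives 0 = ∫_0^1 f dx + (0) − (0), i.e. ∫_0^1 f dx must equal u'(0) − u'(1) = 0. Indeed ∫_0^1 (3*x^2 - x - 1/2) dx = 0, so the data are compatible. The solution is then unique only up to an additive constant (fix it e.g. by requiring ∫_0^1 u dx = 0).


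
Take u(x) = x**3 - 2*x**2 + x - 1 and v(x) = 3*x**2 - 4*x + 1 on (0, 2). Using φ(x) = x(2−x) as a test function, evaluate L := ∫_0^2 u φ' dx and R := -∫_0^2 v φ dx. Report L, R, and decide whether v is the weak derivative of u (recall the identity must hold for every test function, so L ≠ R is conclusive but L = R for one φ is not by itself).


LHS = -4/5, RHS = -4/5. Yes, v = u' weakly.

u(x) = x**3 - 2*x**2 + x - 1, classical derivative u'(x) = 3*x**2 - 4*x + 1.
φ(x) = x(2−x), so φ'(x) = 2 - 2*x.
Note φ(0) = φ(2) = 0, so the boundary term u·φ vanishes.
LHS = ∫_0^2 u(x) φ'(x) dx = ∫_0^2 (-2*x^4 + 6*x^3 - 6*x^2 + 4*x - 2) dx. Term by term:
  ∫_0^2 -2*x^4 dx = -64/5;  ∫_0^2 6*x^3 dx = 24;  ∫_0^2 -6*x^2 dx = -16;
  ∫_0^2 4*x dx = 8;  ∫_0^2 -2 dx = -4.
Sum: -64/5 + 24 − 16 + 8 − 4 = -4/5.
So LHS = -4/5.
∫_0^2 v(x) φ(x) dx = ∫_0^2 (-3*x^4 + 10*x^3 - 9*x^2 + 2*x) dx. Term by term:
  ∫_0^2 -3*x^4 dx = -96/5;  ∫_0^2 10*x^3 dx = 40;  ∫_0^2 -9*x^2 dx = -24;
  ∫_0^2 2*x dx = 4.
Sum: -96/5 + 40 − 24 + 4 = 4/5.
So RHS = -∫_0^2 v(x) φ(x) dx = -4/5.
LHS = RHS, so the identity holds for this test φ.
Moreover u is smooth here and v(x) = u'(x) = 3*x**2 - 4*x + 1 pointwise, so the identity holds for every test function. Hence v is the weak derivative of u.


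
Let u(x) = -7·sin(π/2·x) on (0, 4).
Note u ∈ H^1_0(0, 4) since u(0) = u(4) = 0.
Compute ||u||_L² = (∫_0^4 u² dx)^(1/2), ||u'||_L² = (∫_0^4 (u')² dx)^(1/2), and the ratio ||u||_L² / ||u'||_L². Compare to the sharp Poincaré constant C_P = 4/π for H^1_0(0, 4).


||u||_L² / ||u'||_L² = 2/π < C_P = 4/π.

u(x) = -7·sin(π/2·x), so u'(x) = -7*π*cos(π*x/2)/2.
Writing u(x) = A·sin(kπx/L) with A = -7 and k = 2, use ∫_0^L sin²(kπx/L) dx = L/2 and ∫_0^L cos²(kπx/L) dx = L/2.
u² = 49·sin²(π/2·x) and (u')² = 49*π^2/4·cos²(π/2·x), and each of sin², cos² integrates to L/2 = 2 over (0, 4).
∫_0^4 u² dx = 98, so ||u||_L² = 7*sqrt(2).
∫_0^4 (u')² dx = 49*π^2/2, so ||u'||_L² = 7*sqrt(2)*π/2.
Ratio ||u||_L² / ||u'||_L² = 2/π.
Sharp Poincaré constant on H^1_0(0, 4) is C_P = L/π = 4/π, achieved by sin(π/4·x).
This is the k = 2 harmonic; the ratio L/(kπ) is strictly less than C_P = L/π, consistent with the sharp inequality ||u||_L² ≤ C_P ||u'||_L².


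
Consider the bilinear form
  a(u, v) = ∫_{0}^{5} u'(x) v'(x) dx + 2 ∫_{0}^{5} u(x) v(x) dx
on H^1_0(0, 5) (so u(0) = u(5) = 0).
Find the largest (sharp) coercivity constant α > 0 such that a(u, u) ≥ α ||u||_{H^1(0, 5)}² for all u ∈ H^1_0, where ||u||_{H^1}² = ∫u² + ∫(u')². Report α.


α = 1

Coercivity of a(·,·) on H^1_0(0, 5) means a(u, u) ≥ α ||u||_{H^1}² for every u ∈ H^1_0.
The interval has length L = 5, and Poincaré/coercivity depend only on L. Here a(u, u) = ∫(u')² + (2)·∫u².
Here c = 2 ≥ 1, so a(u,u) = ∫(u')² + c∫u² ≥ ∫(u')² + ∫u² = ||u||_{H^1}², i.e. α = 1 works. No larger α is possible: a(u,u) ≥ α||u||_{H^1}² means (1−α)∫(u')² ≥ (α−c)∫u², and for the modes u_n = sin(nπ(x−x₀)/L) (x₀ the left endpoint) one has ∫u_n²/∫(u_n')² = (L/(nπ))² → 0, so a(u_n,u_n)/||u_n||_{H^1}² → 1. Hence the optimal constant is α = 1.
Therefore α = 1.


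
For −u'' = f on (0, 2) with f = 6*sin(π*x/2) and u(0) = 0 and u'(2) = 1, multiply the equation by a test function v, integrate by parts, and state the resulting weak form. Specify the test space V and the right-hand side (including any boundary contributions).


V = {v ∈ H^1(0, 2) : v(0) = 0} (test functions vanish at x = 0 where u is specified); weak form: ∫_0^2 u'v' dx = ∫_0^2 (6*sin(π*x/2)) v dx + v(2) for all v ∈ V.

Multiply both sides by a test function v and integrate from 0 to 2:
  ∫_0^2 −u''(x) v(x) dx = ∫_0^2 f(x) v(x) dx.
Integrate the LHS by parts once:
  ∫_0^2 −u'' v dx = −[u'(x) v(x)]_0^2 + ∫_0^2 u'(x) v'(x) dx.
Thus ∫_0^2 u'(x) v'(x) dx = ∫_0^2 f(x) v(x) dx + [u'(x) v(x)]_0^2.
Choose V so that boundary terms are either known or forced to vanish.
Mixed BC: u(0) = 0 (Dirichlet) and u'(2) = 1 (Neumann). Define V = {v ∈ H^1(0, 2) : v(0) = 0}. Then [u' v]_0^2 = u'(2)·v(2) − u'(0)·0 = v(2).
Weak formulation: find u (satisfying any essential BC) such that ∫_0^2 u'(x) v'(x) dx = ∫_0^2 f v dx + v(2) for all v ∈ V (Dirichlet at 0 absorbed into V; Neumann datum at x = 2 contributes the boundary term).
Substituting f(x) = 6*sin(π*x/2), the right-hand side is ∫_0^2 (6*sin(π*x/2)) v dx + v(2).


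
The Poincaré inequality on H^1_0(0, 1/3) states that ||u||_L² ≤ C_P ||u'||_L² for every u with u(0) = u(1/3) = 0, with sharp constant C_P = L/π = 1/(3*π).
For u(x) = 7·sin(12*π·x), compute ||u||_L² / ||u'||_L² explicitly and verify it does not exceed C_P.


||u||_L² / ||u'||_L² = 1/(12*π) < C_P = 1/(3*π).

u(x) = 7·sin(12*π·x), so u'(x) = 84*π*cos(12*π*x).
Writing u(x) = A·sin(kπx/L) with A = 7 and k = 4, use ∫_0^L sin²(kπx/L) dx = L/2 and ∫_0^L cos²(kπx/L) dx = L/2.
u² = 49·sin²(12*π·x) and (u')² = 7056*π^2·cos²(12*π·x), and each of sin², cos² integrates to L/2 = 1/6 over (0, 1/3).
∫_0^1/3 u² dx = 49/6, so ||u||_L² = 7*sqrt(6)/6.
∫_0^1/3 (u')² dx = 1176*π^2, so ||u'||_L² = 14*sqrt(6)*π.
Ratio ||u||_L² / ||u'||_L² = 1/(12*π).
Sharp Poincaré constant on H^1_0(0, 1/3) is C_P = L/π = 1/(3*π), achieved by sin(3*π·x).
This is the k = 4 harmonic; the ratio L/(kπ) is strictly less than C_P = L/π, consistent with the sharp inequality ||u||_L² ≤ C_P ||u'||_L².


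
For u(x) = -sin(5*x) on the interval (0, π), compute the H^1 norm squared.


||u||_{H^1(0,π)}^2 = 13*π

u'(x) = -5*cos(5*x).
Expand u² and (u')² and integrate term by term on (0, π), using: for integers n ≥ 1, ∫_0^π sin²(nx) dx = ∫_0^π cos²(nx) dx = π/2; for n ≠ n', ∫_0^π sin(nx)sin(n'x) dx = ∫_0^π cos(nx)cos(n'x) dx = 0; and by product-to-sum, ∫_0^π sin(nx)cos(n'x) dx = ½∫_0^π [sin((n+n')x) + sin((n−n')x)] dx, which is 0 when n+n' is even and 2n/(n²−n'²) when n+n' is odd (it need not vanish on (0, π)).
  u² squared terms: (-1)²·∫sin(5x)² dx = 1·π/2 = π/2.
  So ∫_0^π u² dx = π/2.
  (u')² squared terms: (-5)²·∫cos(5x)² dx = 25·π/2 = 25*π/2.
  So ∫_0^π (u')² dx = 25*π/2.
||u||_{H^1}^2 = (π/2) + (25*π/2) = 13*π.


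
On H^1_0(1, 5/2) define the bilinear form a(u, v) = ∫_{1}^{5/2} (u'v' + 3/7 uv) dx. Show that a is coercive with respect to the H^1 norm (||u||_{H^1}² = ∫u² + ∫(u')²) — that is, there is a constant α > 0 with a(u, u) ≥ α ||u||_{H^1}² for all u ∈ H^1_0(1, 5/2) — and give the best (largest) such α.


α = (27 + 28*π^2)/(7*(9 + 4*π^2))

Coercivity of a(·,·) on H^1_0(1, 5/2) means a(u, u) ≥ α ||u||_{H^1}² for every u ∈ H^1_0.
The interval has length L = 3/2, and Poincaré/coercivity depend only on L. Here a(u, u) = ∫(u')² + (3/7)·∫u².
Here 0 < c = 3/7 < 1. The condition a(u,u) ≥ α||u||_{H^1}² reads (1−α)∫(u')² ≥ (α−c)∫u². Any admissible α is ≤ 1 (rapidly oscillating u have ∫u²/∫(u')² → 0), and α = 1 would force 0 ≥ (1−c)∫u², impossible since c < 1; so 1−α > 0. By the sharp Poincaré inequality on H^1_0 of an interval of length L, ∫(u')² ≥ (π/L)²∫u² with equality for the first sine mode sin(π(x−x₀)/L) (x₀ the left endpoint), so the inequality holds for all u iff (1−α)(π/L)² ≥ α − c, i.e. α ≤ ((π/L)² + c)/((π/L)² + 1) = (1 + c(L/π)²)/(1 + (L/π)²). With (π/L)² = 4*π^2/9 and c = 3/7, the largest admissible constant is α = ((π/L)² + c)/((π/L)² + 1).
Simplifying, α = (27 + 28*π^2)/(7*(9 + 4*π^2)).


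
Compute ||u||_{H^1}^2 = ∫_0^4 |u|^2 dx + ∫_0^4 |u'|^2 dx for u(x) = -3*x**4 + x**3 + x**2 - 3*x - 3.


||u||_{H^1}^2 = 52710136/105

The H^1 norm (squared) on an interval (0, L) is
  ||u||_{H^1}^2 = ∫_0^L u(x)^2 dx + ∫_0^L u'(x)^2 dx.
Compute u'(x) = -12*x**3 + 3*x**2 + 2*x - 3.
Then u(x)^2 = 9*x**8 - 6*x**7 - 5*x**6 + 20*x**5 + 13*x**4 - 12*x**3 + 3*x**2 + 18*x + 9 and u'(x)^2 = 144*x**6 - 72*x**5 - 39*x**4 + 84*x**3 - 14*x**2 - 12*x + 9.
Integrate each monomial from 0 to 4 using ∫_0^4 c·x^n dx = c·4^(n+1)/(n+1):
  ∫_0^4 u(x)^2 dx = ∫_0^4 (9*x^8 - 6*x^7 - 5*x^6 + 20*x^5 + 13*x^4 - 12*x^3 + 3*x^2 + 18*x + 9) dx. Term by term:
    ∫_0^4 9*x^8 dx = 262144;  ∫_0^4 -6*x^7 dx = -49152;  ∫_0^4 -5*x^6 dx = -81920/7;
    ∫_0^4 20*x^5 dx = 40960/3;  ∫_0^4 13*x^4 dx = 13312/5;  ∫_0^4 -12*x^3 dx = -768;
    ∫_0^4 3*x^2 dx = 64;  ∫_0^4 18*x dx = 144;  ∫_0^4 9 dx = 36.
  Sum: 262144 − 49152 − 81920/7 + 40960/3 + 13312/5 − 768 + 64 + 144 + 36 = 22793492/105.
  ∫_0^4 u'(x)^2 dx = ∫_0^4 (144*x^6 - 72*x^5 - 39*x^4 + 84*x^3 - 14*x^2 - 12*x + 9) dx. Term by term:
    ∫_0^4 144*x^6 dx = 2359296/7;  ∫_0^4 -72*x^5 dx = -49152;  ∫_0^4 -39*x^4 dx = -39936/5;
    ∫_0^4 84*x^3 dx = 5376;  ∫_0^4 -14*x^2 dx = -896/3;  ∫_0^4 -12*x dx = -96;
    ∫_0^4 9 dx = 36.
  Sum: 2359296/7 − 49152 − 39936/5 + 5376 − 896/3 − 96 + 36 = 29916644/105.
Adding: ||u||_{H^1}^2 = 22793492/105 + 29916644/105 = 52710136/105.


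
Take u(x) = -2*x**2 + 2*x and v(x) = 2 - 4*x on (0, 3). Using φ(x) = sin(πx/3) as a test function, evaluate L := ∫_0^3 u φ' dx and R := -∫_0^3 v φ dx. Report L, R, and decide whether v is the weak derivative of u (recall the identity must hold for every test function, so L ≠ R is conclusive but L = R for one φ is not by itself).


LHS = 24/π, RHS = 24/π. Yes, v = u' weakly.

u(x) = -2*x**2 + 2*x, classical derivative u'(x) = 2 - 4*x.
φ(x) = sin(πx/3), so φ'(x) = π*cos(π*x/3)/3.
Note φ(0) = φ(3) = 0, so the boundary term u·φ vanishes.
LHS = ∫_0^3 u(x) φ'(x) dx = ∫_0^3 (-2*π*x^2*cos(π*x/3)/3 + 2*π*x*cos(π*x/3)/3) dx. Term by term:
  ∫_0^3 -2*π*x^2*cos(π*x/3)/3 dx = 36/π;  ∫_0^3 2*π*x*cos(π*x/3)/3 dx = -12/π.
Sum: 36/π − 12/π = 24/π.
So LHS = 24/π.
∫_0^3 v(x) φ(x) dx = ∫_0^3 (-4*x*sin(π*x/3) + 2*sin(π*x/3)) dx. Term by term:
  ∫_0^3 2*sin(π*x/3) dx = 12/π;  ∫_0^3 -4*x*sin(π*x/3) dx = -36/π.
Sum: 12/π − 36/π = -24/π.
So RHS = -∫_0^3 v(x) φ(x) dx = 24/π.
LHS = RHS, so the identity holds for this test φ.
Moreover u is smooth here and v(x) = u'(x) = 2 - 4*x pointwise, so the identity holds for every test function. Hence v is the weak derivative of u.


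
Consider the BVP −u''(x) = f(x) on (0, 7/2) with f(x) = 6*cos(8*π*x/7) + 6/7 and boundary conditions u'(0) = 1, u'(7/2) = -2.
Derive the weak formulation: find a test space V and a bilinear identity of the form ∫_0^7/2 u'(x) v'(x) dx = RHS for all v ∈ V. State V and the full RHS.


V = H^1(0, 7/2) (v unrestricted at boundary; u is determined up to an additive constant); weak form: ∫_0^7/2 u'v' dx = ∫_0^7/2 (6*cos(8*π*x/7) + 6/7) v dx − 2·v(7/2) − v(0) for all v ∈ V.

Multiply both sides by a test function v and integrate from 0 to 7/2:
  ∫_0^7/2 −u''(x) v(x) dx = ∫_0^7/2 f(x) v(x) dx.
Integrate the LHS by parts once:
  ∫_0^7/2 −u'' v dx = −[u'(x) v(x)]_0^7/2 + ∫_0^7/2 u'(x) v'(x) dx.
Thus ∫_0^7/2 u'(x) v'(x) dx = ∫_0^7/2 f(x) v(x) dx + [u'(x) v(x)]_0^7/2.
Choose V so that boundary terms are either known or forced to vanish.
u has inhomogeneous Neumann u'(0) = 1, u'(7/2) = -2. [u' v]_0^7/2 = (-2)·v(7/2) − (1)·v(0) = − 2·v(7/2) − v(0). Take V = H^1(0, 7/2); boundary term becomes part of RHS.
Weak formulation: find u (satisfying any essential BC) such that ∫_0^7/2 u'(x) v'(x) dx = ∫_0^7/2 f v dx − 2·v(7/2) − v(0) for all v ∈ V (Neumann data are natural BCs: they enter the RHS as boundary terms).
Substituting f(x) = 6*cos(8*π*x/7) + 6/7, the right-hand side is ∫_0^7/2 (6*cos(8*π*x/7) + 6/7) v dx − 2·v(7/2) − v(0).
Compatibility check (pure Neumann): taking v ≡ 1 ∈ V gives 0 = ∫_0^7/2 f dx + (-2) − (1), i.e. ∫_0^7/2 f dx must equal u'(0) − u'(7/2) = 3. Indeed ∫_0^7/2 (6*cos(8*π*x/7) + 6/7) dx = 3, so the data are compatible. The solution is then unique only up to an additive constant (fix it e.g. by requiring ∫_0^7/2 u dx = 0).


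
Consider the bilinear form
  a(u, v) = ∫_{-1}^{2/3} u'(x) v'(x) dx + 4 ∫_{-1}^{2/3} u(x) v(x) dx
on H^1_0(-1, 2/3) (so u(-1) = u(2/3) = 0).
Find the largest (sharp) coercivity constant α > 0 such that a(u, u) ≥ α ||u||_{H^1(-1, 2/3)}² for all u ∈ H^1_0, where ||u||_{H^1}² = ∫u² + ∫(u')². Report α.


α = 1

Coercivity of a(·,·) on H^1_0(-1, 2/3) means a(u, u) ≥ α ||u||_{H^1}² for every u ∈ H^1_0.
The interval has length L = 5/3, and Poincaré/coercivity depend only on L. Here a(u, u) = ∫(u')² + (4)·∫u².
Here c = 4 ≥ 1, so a(u,u) = ∫(u')² + c∫u² ≥ ∫(u')² + ∫u² = ||u||_{H^1}², i.e. α = 1 works. No larger α is possible: a(u,u) ≥ α||u||_{H^1}² means (1−α)∫(u')² ≥ (α−c)∫u², and for the modes u_n = sin(nπ(x−x₀)/L) (x₀ the left endpoint) one has ∫u_n²/∫(u_n')² = (L/(nπ))² → 0, so a(u_n,u_n)/||u_n||_{H^1}² → 1. Hence the optimal constant is α = 1.
Therefore α = 1.


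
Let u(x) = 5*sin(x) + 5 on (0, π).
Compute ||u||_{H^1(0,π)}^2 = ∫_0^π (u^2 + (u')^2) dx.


||u||_{H^1(0,π)}^2 = 100 + 50*π

u'(x) = 5*cos(x).
Expand u² and (u')² and integrate term by term on (0, π), using: for integers n ≥ 1, ∫_0^π sin²(nx) dx = ∫_0^π cos²(nx) dx = π/2; for n ≠ n', ∫_0^π sin(nx)sin(n'x) dx = ∫_0^π cos(nx)cos(n'x) dx = 0; and by product-to-sum, ∫_0^π sin(nx)cos(n'x) dx = ½∫_0^π [sin((n+n')x) + sin((n−n')x)] dx, which is 0 when n+n' is even and 2n/(n²−n'²) when n+n' is odd (it need not vanish on (0, π)). For the constant mode: ∫_0^π 1 dx = π, ∫_0^π cos(nx) dx = 0, ∫_0^π sin(nx) dx = (1−(−1)^n)/n.
  u² squared terms: (5)²·∫1 dx = 25·π = 25*π;  (5)²·∫sin(x)² dx = 25·π/2 = 25*π/2.
  u² cross terms: 2·(5)·(5)·∫1·sin(x) dx = 50·(2) = 100.
  So ∫_0^π u² dx = 25*π + 25*π/2 + 100 = 100 + 75*π/2.
  (u')² squared terms: (5)²·∫cos(x)² dx = 25·π/2 = 25*π/2.
  So ∫_0^π (u')² dx = 25*π/2.
||u||_{H^1}^2 = (100 + 75*π/2) + (25*π/2) = 100 + 50*π.


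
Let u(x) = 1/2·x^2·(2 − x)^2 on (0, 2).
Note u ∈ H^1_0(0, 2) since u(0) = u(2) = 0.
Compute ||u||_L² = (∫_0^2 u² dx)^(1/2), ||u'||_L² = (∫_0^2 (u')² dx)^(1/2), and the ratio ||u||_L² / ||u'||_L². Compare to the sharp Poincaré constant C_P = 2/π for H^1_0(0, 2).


||u||_L² / ||u'||_L² = sqrt(3)/3 < C_P = 2/π.

u(x) = 1/2·x^2·(2 − x)^2, so u'(x) = 2*x*(x - 2)*(x - 1).
u(x) = 1/2·x^2·(2 − x)^2 vanishes at x = 0 and x = 2, so u ∈ H^1_0(0, 2). Differentiate via the product rule and integrate the resulting polynomials term by term.
  ∫_0^2 u² dx = ∫_0^2 (x^8/4 - 2*x^7 + 6*x^6 - 8*x^5 + 4*x^4) dx. Term by term:
    ∫_0^2 x^8/4 dx = 128/9;  ∫_0^2 -2*x^7 dx = -64;  ∫_0^2 6*x^6 dx = 768/7;
    ∫_0^2 -8*x^5 dx = -256/3;  ∫_0^2 4*x^4 dx = 128/5.
  Sum: 128/9 − 64 + 768/7 − 256/3 + 128/5 = 64/315.
  ∫_0^2 (u')² dx = ∫_0^2 (4*x^6 - 24*x^5 + 52*x^4 - 48*x^3 + 16*x^2) dx. Term by term:
    ∫_0^2 4*x^6 dx = 512/7;  ∫_0^2 -24*x^5 dx = -256;  ∫_0^2 52*x^4 dx = 1664/5;
    ∫_0^2 -48*x^3 dx = -192;  ∫_0^2 16*x^2 dx = 128/3.
  Sum: 512/7 − 256 + 1664/5 − 192 + 128/3 = 64/105.
∫_0^2 u² dx = 64/315, so ||u||_L² = 8*sqrt(35)/105.
∫_0^2 (u')² dx = 64/105, so ||u'||_L² = 8*sqrt(105)/105.
Ratio ||u||_L² / ||u'||_L² = sqrt(3)/3.
Sharp Poincaré constant on H^1_0(0, 2) is C_P = L/π = 2/π, achieved by sin(π/2·x).
A polynomial bump cannot attain the sharp Poincaré constant (only the first sine eigenfunction does), so the ratio is strictly less than C_P, consistent with ||u||_L² ≤ C_P ||u'||_L².


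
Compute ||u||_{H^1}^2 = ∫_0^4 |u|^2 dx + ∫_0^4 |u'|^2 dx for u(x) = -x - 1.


||u||_{H^1}^2 = 136/3

The H^1 norm (squared) on an interval (0, L) is
  ||u||_{H^1}^2 = ∫_0^L u(x)^2 dx + ∫_0^L u'(x)^2 dx.
Compute u'(x) = -1.
Then u(x)^2 = x**2 + 2*x + 1 and u'(x)^2 = 1.
Integrate each monomial from 0 to 4 using ∫_0^4 c·x^n dx = c·4^(n+1)/(n+1):
  ∫_0^4 u(x)^2 dx = ∫_0^4 (x^2 + 2*x + 1) dx. Term by term:
    ∫_0^4 x^2 dx = 64/3;  ∫_0^4 2*x dx = 16;  ∫_0^4 1 dx = 4.
  Sum: 64/3 + 16 + 4 = 124/3.
  ∫_0^4 u'(x)^2 dx = ∫_0^4 (1) dx. Term by term:
    ∫_0^4 1 dx = 4.
Adding: ||u||_{H^1}^2 = 124/3 + 4 = 136/3.


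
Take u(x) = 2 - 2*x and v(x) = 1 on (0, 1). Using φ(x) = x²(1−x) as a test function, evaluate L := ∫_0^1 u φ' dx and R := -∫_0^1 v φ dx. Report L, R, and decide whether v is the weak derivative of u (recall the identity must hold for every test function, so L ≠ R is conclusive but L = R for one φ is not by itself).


LHS = 1/6, RHS = -1/12. No, v is not the weak derivative of u.

u(x) = 2 - 2*x, classical derivative u'(x) = -2.
φ(x) = x²(1−x), so φ'(x) = x*(2 - 3*x).
Note φ(0) = φ(1) = 0, so the boundary term u·φ vanishes.
LHS = ∫_0^1 u(x) φ'(x) dx = ∫_0^1 (6*x^3 - 10*x^2 + 4*x) dx. Term by term:
  ∫_0^1 6*x^3 dx = 3/2;  ∫_0^1 -10*x^2 dx = -10/3;  ∫_0^1 4*x dx = 2.
Sum: 3/2 − 10/3 + 2 = 1/6.
So LHS = 1/6.
∫_0^1 v(x) φ(x) dx = ∫_0^1 (-x^3 + x^2) dx. Term by term:
  ∫_0^1 -x^3 dx = -1/4;  ∫_0^1 x^2 dx = 1/3.
Sum: -1/4 + 1/3 = 1/12.
So RHS = -∫_0^1 v(x) φ(x) dx = -1/12.
LHS − RHS = 1/4 ≠ 0, so the identity fails.
(For a valid weak derivative the identity must hold for EVERY test function, in particular this one. The failure shows v is NOT the weak derivative of u.)
Correct weak derivative would be u'(x) = -2.


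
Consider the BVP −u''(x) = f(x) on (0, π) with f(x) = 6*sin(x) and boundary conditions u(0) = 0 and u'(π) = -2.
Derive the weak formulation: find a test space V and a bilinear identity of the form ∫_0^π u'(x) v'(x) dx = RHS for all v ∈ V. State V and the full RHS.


V = {v ∈ H^1(0, π) : v(0) = 0} (test functions vanish at x = 0 where u is specified); weak form: ∫_0^π u'v' dx = ∫_0^π (6*sin(x)) v dx − 2·v(π) for all v ∈ V.

Multiply both sides by a test function v and integrate from 0 to π:
  ∫_0^π −u''(x) v(x) dx = ∫_0^π f(x) v(x) dx.
Integrate the LHS by parts once:
  ∫_0^π −u'' v dx = −[u'(x) v(x)]_0^π + ∫_0^π u'(x) v'(x) dx.
Thus ∫_0^π u'(x) v'(x) dx = ∫_0^π f(x) v(x) dx + [u'(x) v(x)]_0^π.
Choose V so that boundary terms are either known or forced to vanish.
Mixed BC: u(0) = 0 (Dirichlet) and u'(π) = -2 (Neumann). Define V = {v ∈ H^1(0, π) : v(0) = 0}. Then [u' v]_0^π = u'(π)·v(π) − u'(0)·0 = − 2·v(π).
Weak formulation: find u (satisfying any essential BC) such that ∫_0^π u'(x) v'(x) dx = ∫_0^π f v dx − 2·v(π) for all v ∈ V (Dirichlet at 0 absorbed into V; Neumann datum at x = π contributes the boundary term).
Substituting f(x) = 6*sin(x), the right-hand side is ∫_0^π (6*sin(x)) v dx − 2·v(π).
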